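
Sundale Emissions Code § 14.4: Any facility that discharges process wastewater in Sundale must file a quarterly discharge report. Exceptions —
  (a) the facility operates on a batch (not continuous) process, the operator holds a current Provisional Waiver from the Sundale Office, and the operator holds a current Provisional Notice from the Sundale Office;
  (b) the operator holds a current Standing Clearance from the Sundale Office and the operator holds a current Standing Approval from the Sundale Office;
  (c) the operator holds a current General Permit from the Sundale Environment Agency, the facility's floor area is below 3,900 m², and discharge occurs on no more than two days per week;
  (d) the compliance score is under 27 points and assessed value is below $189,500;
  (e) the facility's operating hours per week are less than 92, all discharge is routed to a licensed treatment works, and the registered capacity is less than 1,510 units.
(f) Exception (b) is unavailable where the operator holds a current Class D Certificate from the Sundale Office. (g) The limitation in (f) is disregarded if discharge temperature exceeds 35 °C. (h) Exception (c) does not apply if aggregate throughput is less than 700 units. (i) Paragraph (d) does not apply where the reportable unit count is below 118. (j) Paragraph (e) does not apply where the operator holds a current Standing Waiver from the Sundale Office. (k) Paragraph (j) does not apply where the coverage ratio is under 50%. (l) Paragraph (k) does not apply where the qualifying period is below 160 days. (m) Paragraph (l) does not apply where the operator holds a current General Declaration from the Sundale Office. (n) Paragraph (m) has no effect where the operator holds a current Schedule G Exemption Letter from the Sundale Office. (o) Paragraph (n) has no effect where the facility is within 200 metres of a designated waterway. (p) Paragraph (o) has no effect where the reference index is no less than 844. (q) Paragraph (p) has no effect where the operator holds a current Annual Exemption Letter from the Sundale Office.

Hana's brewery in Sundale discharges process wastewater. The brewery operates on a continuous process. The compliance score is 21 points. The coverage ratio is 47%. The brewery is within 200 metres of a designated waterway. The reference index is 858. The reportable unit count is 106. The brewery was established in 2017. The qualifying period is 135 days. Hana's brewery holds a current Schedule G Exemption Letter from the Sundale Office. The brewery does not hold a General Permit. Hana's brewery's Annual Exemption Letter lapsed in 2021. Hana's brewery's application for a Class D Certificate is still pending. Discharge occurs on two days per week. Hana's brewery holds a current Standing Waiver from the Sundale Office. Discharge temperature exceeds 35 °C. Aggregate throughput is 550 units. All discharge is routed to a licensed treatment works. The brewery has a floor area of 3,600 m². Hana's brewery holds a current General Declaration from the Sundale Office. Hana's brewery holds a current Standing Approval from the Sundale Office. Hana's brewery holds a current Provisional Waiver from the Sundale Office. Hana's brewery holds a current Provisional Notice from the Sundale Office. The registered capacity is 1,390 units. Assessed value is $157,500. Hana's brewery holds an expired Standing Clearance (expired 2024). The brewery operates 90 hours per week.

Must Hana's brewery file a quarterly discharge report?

Yes — Hana's brewery must file a quarterly discharge report.

Exception (a) does not apply: the facility operates on a continuous process.
Exception (b) fails — there is no Standing Clearance in force.
Exception (c) fails — no General Permit is held.
Exception (d): the compliance score is 21 points, under the 27 points limit; assessed value is $157,500, below the $189,500 limit — every condition holds. But: (i) is triggered — the reportable unit count is 106, below the 118 limit. Exception (d) does not apply.
Exception (e)'s conditions are all satisfied: the facility's operating hours per week are 90, less than the 92 limit; discharge is routed to a licensed treatment works; the registered capacity is 1,390 units, less than the 1,510 units limit. But: (j) operates against (e): a current Standing Waiver is held. (k) would limit (j) — the coverage ratio is 47%, under the 50% limit — but (l) sets (k) aside: (l) operates against (k): the qualifying period is 135 days, below the 160 days limit. (m) operates (a current General Declaration is held), but is overridden by (n): (n) operates against (m): a current Schedule G Exemption Letter is held. (o) would limit (n) — the brewery is within 200 m of a designated waterway — but (p) sets (o) aside: (p) operates against (o): the reference index is 858, meeting the 844 threshold. (q), which would lift (p), does not operate here — the Annual Exemption Letter is not current. (e) is therefore removed.
None of the exceptions is available; § 14.4 applies in full.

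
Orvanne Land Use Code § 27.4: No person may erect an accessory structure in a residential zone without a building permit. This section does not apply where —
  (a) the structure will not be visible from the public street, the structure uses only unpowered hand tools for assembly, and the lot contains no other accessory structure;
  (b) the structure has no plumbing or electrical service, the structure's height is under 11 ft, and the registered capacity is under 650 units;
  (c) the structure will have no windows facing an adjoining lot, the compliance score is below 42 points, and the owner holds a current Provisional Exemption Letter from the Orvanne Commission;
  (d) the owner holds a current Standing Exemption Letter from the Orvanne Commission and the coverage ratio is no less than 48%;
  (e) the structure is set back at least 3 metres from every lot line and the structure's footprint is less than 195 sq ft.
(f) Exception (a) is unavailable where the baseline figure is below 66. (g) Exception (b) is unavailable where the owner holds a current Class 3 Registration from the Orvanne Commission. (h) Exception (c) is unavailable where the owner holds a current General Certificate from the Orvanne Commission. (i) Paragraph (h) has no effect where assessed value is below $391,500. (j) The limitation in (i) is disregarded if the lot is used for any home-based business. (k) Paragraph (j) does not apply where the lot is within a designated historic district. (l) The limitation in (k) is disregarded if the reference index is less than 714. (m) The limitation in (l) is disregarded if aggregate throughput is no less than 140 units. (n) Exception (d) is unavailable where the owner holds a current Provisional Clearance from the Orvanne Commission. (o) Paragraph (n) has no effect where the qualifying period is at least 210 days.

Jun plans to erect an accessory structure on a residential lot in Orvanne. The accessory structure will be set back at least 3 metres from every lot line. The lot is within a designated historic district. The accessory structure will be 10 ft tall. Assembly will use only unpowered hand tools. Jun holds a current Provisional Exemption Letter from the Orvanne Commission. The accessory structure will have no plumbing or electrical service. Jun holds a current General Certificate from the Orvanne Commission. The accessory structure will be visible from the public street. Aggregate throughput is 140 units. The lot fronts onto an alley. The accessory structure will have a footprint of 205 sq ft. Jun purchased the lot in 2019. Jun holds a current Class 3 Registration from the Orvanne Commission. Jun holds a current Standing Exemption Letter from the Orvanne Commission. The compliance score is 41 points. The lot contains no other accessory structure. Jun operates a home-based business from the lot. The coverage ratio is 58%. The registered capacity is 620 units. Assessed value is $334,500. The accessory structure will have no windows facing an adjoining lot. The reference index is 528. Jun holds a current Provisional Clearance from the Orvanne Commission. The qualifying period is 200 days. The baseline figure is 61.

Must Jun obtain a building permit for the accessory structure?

Exception (a) fails — the structure will be visible from the street.
Exception (b) is satisfied on its face — there is no plumbing or electrical service; the structure's height is 10 ft, under the 11 ft limit; the registered capacity is 620 units, under the 650 units limit. But applying paragraph (g): (g) is engaged — a current Class 3 Registration is held. Exception (b) does not apply.
Exception (c): no windows face an adjoining lot; the compliance score is 41 points, below the 42 points limit; a current Provisional Exemption Letter is held — every condition holds. Applying paragraphs (h)–(m): (h) is triggered (a current General Certificate is held), but is set aside by (i): (i) operates against (h): assessed value is $334,500, below the $391,500 limit. (j) would limit (i) — a home-based business operates on the lot — but (k) sets (j) aside: (k) operates — the lot is in a historic district. (l) would limit (k) — the reference index is 528, less than the 714 limit — but (m) sets (l) aside: (m) applies — aggregate throughput is 140 units, meeting the 140 units threshold. Exception (c) stands.
Exception (d)'s conditions are all satisfied: a current Standing Exemption Letter is held; the coverage ratio is 58%, meeting the 48% threshold. Turning to paragraphs (n)–(o): (n) operates against (d): a current Provisional Clearance is held. (o) is not triggered (the qualifying period is 200 days, short of 210 days), so (n) stands. So (d) is unavailable.
Exception (e) fails — the structure's footprint is 205 sq ft, not less than 195 sq ft.

No — exception (c) applies; Jun does not need a building permit.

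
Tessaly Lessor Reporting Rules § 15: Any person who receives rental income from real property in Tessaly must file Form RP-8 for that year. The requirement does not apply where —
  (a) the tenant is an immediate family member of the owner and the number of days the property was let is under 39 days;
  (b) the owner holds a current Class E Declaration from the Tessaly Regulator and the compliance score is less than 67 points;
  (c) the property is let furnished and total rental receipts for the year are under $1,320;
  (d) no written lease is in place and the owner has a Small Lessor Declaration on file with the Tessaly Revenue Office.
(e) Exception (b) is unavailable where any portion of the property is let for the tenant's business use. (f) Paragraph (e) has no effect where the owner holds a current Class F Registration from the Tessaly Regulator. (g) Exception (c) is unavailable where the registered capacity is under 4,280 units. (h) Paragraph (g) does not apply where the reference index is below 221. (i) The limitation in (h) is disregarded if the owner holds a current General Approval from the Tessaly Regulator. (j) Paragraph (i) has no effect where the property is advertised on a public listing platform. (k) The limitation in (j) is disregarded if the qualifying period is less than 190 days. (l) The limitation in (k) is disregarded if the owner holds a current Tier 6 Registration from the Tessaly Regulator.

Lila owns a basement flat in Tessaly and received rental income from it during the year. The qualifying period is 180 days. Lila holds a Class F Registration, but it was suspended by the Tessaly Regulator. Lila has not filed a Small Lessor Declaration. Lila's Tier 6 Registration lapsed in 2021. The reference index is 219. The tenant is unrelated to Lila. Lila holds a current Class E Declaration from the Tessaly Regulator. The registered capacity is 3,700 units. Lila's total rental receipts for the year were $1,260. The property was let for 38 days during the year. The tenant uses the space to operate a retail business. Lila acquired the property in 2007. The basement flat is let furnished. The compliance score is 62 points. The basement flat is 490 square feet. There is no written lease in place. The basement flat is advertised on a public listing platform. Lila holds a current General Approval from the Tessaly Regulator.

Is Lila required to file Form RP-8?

Yes — Lila must file Form RP-8.

Exception (a) does not apply: the tenant is unrelated to the owner.
All of (b)'s requirements are met (a current Class E Declaration is held; the compliance score is 62 points, less than the 67 points limit). But: (e) operates against (b): the space is let for business use. (f) does not operate here (no current Class F Registration is held), so (e) stands. (b) is therefore removed.
All of (c)'s requirements are met (the property is let furnished; total rental receipts for the year are $1,260, under the $1,320 limit). But: (g) applies — the registered capacity is 3,700 units, under the 4,280 units limit. (h) would limit (g) — the reference index is 219, below the 221 limit — but (i) sets (h) aside: (i) operates against (h): a current General Approval is held. (j) applies (the property is publicly advertised), but is overridden by (k): (k) operates — the qualifying period is 180 days, less than the 190 days limit. (l) does not operate here (the Tier 6 Registration is not current), so (k) stands. So (c) is unavailable.
Exception (d) requires that the owner has a Small Lessor Declaration on file with the Tessaly Revenue Office; but no Small Lessor Declaration is on file, so (d) is unavailable.
No exception applies. The general rule governs.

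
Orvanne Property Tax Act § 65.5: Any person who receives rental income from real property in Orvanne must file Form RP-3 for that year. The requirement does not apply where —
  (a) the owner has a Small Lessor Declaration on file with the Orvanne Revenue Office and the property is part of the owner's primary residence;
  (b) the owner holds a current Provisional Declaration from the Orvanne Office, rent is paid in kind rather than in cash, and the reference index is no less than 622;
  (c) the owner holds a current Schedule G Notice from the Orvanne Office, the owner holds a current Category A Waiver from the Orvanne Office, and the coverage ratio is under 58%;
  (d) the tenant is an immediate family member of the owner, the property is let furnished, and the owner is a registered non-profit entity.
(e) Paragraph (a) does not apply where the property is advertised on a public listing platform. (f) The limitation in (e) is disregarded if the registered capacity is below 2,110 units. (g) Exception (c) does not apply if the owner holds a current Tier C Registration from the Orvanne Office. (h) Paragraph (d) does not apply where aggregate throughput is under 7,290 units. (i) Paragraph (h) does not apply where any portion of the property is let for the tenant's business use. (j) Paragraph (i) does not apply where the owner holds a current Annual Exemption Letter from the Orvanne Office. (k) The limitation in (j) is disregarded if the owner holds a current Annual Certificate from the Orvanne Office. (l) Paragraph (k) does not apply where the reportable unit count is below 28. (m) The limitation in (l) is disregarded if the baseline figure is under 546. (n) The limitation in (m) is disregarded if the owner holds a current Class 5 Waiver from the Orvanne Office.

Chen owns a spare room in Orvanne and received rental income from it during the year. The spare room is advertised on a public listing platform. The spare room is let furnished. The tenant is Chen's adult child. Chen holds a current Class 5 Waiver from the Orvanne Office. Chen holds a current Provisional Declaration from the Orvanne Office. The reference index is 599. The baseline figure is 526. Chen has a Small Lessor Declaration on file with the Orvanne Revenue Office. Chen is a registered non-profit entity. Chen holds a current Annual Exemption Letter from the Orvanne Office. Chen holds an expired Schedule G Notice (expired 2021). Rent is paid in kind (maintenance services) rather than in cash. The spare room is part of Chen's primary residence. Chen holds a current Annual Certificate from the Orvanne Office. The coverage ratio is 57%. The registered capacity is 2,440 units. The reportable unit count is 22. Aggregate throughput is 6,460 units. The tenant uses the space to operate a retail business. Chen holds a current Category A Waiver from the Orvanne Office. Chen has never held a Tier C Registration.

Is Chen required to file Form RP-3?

Exception (a): a Small Lessor Declaration is on file; the spare room is part of the primary residence — every condition holds. However, paragraphs (e)–(f) must be considered: (e) operates — the property is publicly advertised. (f) is not triggered (the registered capacity is 2,440 units, not below 2,110 units), so (e) stands. So (a) is unavailable.
Exception (b) does not apply: the reference index is 599, short of 622.
Exception (c) does not apply: no current Schedule G Notice is held.
Exception (d): the tenant is an immediate family member; the property is let furnished; Chen is a registered non-profit — every condition holds. But: (h) applies — aggregate throughput is 6,460 units, under the 7,290 units limit. (i) would limit (h) — the space is let for business use — but (j) sets (i) aside: (j) operates against (i): a current Annual Exemption Letter is held. (k) would limit (j) — a current Annual Certificate is held — but (l) sets (k) aside: (l) operates against (k): the reportable unit count is 22, below the 28 limit. (m) would limit (l) — the baseline figure is 526, under the 546 limit — but (n) sets (m) aside: (n) operates against (m): a current Class 5 Waiver is held. So (d) is unavailable.
No exception is made out. Chen falls within the general rule.

Yes — Chen must file Form RP-3.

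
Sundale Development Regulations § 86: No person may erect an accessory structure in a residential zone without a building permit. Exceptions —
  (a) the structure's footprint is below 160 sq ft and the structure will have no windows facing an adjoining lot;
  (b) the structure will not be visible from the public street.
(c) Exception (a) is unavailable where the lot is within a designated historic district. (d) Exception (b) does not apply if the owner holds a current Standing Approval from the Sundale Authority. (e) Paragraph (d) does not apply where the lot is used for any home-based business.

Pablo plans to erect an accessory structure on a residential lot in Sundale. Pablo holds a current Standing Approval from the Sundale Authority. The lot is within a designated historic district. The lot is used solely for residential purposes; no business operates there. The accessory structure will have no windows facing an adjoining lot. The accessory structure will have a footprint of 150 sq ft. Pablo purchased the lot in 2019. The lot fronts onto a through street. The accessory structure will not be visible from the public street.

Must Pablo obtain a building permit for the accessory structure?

All of (a)'s requirements are met (the structure's footprint is 150 sq ft, below the 160 sq ft limit; no windows face an adjoining lot). But applying paragraph (c): (c) is triggered — the lot is in a historic district. Exception (a) does not apply.
Exception (b) is satisfied on its face — the structure will not be visible from the street. However, paragraphs (d)–(e) must be considered: (d) operates against (b): a current Standing Approval is held. (e), which would lift (d), is inapplicable — the lot is solely residential. Exception (b) does not apply.
No exception displaces § 86.

Yes — Pablo must obtain a building permit.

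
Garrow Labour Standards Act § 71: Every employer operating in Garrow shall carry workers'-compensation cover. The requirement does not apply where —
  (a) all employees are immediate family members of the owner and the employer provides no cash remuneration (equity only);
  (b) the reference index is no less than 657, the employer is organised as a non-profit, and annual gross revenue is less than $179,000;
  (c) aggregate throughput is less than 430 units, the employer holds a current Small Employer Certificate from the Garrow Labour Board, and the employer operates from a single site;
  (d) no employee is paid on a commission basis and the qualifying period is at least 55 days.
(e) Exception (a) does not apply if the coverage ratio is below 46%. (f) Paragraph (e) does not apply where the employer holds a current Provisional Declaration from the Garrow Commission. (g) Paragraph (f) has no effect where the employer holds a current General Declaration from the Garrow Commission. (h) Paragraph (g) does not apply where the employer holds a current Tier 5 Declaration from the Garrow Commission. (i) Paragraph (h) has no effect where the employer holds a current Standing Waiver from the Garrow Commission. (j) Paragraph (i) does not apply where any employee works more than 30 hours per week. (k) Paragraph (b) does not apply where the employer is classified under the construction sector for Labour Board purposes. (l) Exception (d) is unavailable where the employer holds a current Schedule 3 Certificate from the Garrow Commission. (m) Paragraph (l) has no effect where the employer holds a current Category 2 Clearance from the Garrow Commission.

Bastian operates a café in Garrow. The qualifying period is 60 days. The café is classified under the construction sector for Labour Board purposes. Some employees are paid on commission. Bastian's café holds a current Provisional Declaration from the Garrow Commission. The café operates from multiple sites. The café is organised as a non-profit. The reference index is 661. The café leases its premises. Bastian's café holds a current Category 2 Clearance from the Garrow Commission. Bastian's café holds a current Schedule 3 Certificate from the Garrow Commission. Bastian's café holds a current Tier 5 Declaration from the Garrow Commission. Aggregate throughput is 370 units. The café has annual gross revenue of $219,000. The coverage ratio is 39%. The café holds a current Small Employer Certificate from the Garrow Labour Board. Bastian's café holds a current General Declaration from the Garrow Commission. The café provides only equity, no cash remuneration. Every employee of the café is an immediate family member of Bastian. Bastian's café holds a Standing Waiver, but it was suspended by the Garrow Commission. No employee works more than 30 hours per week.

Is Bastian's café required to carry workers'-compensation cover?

Exception (a)'s conditions are all satisfied: every employee is an immediate family member; remuneration is equity-only. As to paragraphs (e)–(j): (e) would limit (a) — the coverage ratio is 39%, below the 46% limit — but (f) sets (e) aside: (f) operates against (e): a current Provisional Declaration is held. (g) is triggered (a current General Declaration is held), but is set aside by (h): (h) operates against (g): a current Tier 5 Declaration is held. (i), which would lift (h), is inapplicable — no current Standing Waiver is held. Exception (a) stands.
Exception (b) does not apply: annual gross revenue is $219,000, not less than $179,000.
Exception (c) requires that the employer operates from a single site; but the employer operates from multiple sites, so (c) is unavailable.
Exception (d) requires that no employee is paid on a commission basis; but some employees are paid on commission, so (d) is unavailable.

No — exception (a) applies; Bastian's café is not required to carry workers'-compensation cover.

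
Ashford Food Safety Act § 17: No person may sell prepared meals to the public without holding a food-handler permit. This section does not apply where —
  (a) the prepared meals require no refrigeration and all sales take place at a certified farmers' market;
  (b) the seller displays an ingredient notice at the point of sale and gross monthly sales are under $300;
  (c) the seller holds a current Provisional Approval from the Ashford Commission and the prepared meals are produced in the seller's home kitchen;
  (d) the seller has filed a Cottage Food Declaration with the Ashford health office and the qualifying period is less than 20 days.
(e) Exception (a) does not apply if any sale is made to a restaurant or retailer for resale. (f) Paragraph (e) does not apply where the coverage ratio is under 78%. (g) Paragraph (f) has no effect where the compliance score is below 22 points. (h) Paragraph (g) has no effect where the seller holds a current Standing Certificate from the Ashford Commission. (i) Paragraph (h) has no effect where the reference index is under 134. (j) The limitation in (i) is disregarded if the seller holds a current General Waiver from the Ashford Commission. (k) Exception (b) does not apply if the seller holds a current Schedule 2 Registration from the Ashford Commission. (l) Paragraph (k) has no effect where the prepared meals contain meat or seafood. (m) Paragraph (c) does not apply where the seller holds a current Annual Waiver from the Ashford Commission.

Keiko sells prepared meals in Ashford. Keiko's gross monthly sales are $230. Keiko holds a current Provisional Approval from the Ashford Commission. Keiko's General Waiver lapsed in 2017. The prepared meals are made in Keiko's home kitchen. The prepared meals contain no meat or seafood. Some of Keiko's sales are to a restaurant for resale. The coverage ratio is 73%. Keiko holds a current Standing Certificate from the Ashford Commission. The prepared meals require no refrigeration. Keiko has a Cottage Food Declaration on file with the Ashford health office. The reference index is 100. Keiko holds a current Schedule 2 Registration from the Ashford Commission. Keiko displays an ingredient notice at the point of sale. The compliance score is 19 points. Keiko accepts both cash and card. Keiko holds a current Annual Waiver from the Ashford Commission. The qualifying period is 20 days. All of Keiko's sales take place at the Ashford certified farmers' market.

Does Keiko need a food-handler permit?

Yes — Keiko must hold a food-handler permit.

All of (a)'s requirements are met (the prepared meals are shelf-stable; all sales are at a certified farmers' market). However, paragraphs (e)–(j) must be considered: (e) operates against (a): some sales are to a restaurant for resale. (f) is triggered (the coverage ratio is 73%, under the 78% limit), but is displaced by (g): (g) operates against (f): the compliance score is 19 points, below the 22 points limit. (h) would limit (g) — a current Standing Certificate is held — but (i) sets (h) aside: (i) operates against (h): the reference index is 100, under the 134 limit. (j), which would lift (i), does not operate here — there is no General Waiver in force. Exception (a) does not apply.
All of (b)'s requirements are met (an ingredient notice is displayed; gross monthly sales are $230, under the $300 limit). But: (k) operates against (b): a current Schedule 2 Registration is held. (l) is inapplicable (the prepared meals contain no meat or seafood), so (k) stands. So (b) is unavailable.
Exception (c)'s conditions are all satisfied: a current Provisional Approval is held; the prepared meals are home-kitchen produced. But: (m) applies — a current Annual Waiver is held. So (c) is unavailable.
Exception (d) requires that the qualifying period is less than 20 days; but the qualifying period is 20 days, not less than 20 days, so (d) is unavailable.
No exception is made out. Keiko falls within the general rule.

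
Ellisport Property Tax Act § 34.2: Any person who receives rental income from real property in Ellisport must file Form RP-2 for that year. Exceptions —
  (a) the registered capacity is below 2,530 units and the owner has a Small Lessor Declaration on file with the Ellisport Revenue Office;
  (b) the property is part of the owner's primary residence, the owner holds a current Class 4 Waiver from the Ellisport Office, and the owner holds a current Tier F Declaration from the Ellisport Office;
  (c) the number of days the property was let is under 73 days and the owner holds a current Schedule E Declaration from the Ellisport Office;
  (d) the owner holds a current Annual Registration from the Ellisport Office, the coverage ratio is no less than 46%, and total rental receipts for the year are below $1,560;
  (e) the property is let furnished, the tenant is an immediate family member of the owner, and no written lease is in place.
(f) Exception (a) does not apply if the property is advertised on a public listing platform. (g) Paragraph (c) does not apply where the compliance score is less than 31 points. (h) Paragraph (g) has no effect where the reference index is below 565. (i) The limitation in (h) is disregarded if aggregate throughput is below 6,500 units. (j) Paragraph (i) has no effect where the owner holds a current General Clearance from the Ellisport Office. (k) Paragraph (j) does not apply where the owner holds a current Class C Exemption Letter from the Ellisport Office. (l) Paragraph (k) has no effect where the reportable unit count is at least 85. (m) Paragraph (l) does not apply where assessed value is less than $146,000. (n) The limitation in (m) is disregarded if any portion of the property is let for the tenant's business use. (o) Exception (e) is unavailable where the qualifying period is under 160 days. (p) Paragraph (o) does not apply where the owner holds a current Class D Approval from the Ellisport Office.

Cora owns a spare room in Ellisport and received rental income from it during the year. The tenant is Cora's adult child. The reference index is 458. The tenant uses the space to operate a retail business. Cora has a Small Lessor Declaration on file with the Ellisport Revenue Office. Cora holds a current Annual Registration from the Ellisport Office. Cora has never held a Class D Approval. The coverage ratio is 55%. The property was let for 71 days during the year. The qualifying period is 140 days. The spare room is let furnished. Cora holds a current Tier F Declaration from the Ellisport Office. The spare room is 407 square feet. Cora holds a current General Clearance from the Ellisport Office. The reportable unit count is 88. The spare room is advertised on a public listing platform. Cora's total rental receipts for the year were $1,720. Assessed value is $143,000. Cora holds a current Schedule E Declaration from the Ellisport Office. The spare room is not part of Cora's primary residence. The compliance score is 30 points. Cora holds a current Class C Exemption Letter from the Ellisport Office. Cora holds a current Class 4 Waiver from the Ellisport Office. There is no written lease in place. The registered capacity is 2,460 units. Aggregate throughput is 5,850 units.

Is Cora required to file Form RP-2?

All of (a)'s requirements are met (the registered capacity is 2,460 units, below the 2,530 units limit; a Small Lessor Declaration is on file). But: (f) operates against (a): the property is publicly advertised. (a) is therefore removed.
Exception (b) requires that the property is part of the owner's primary residence; but the spare room is not part of the primary residence, so (b) is unavailable.
Exception (c): the number of days the property was let is 71 days, under the 73 days limit; a current Schedule E Declaration is held — every condition holds. Applying paragraphs (g)–(n): (g) would limit (c) — the compliance score is 30 points, less than the 31 points limit — but (h) sets (g) aside: (h) applies — the reference index is 458, below the 565 limit. (i) operates (aggregate throughput is 5,850 units, below the 6,500 units limit), but is itself disapplied by (j): (j) is triggered — a current General Clearance is held. (k) operates (a current Class C Exemption Letter is held), but is set aside by (l): (l) operates against (k): the reportable unit count is 88, meeting the 85 threshold. (m) operates (assessed value is $143,000, less than the $146,000 limit), but is set aside by (n): (n) operates against (m): the space is let for business use. (c) remains available.
Exception (d) fails — total rental receipts for the year are $1,720, not below $1,560.
Exception (e): the property is let furnished; the tenant is an immediate family member; there is no written lease — every condition holds. But applying paragraphs (o)–(p): (o) applies — the qualifying period is 140 days, under the 160 days limit. (p) does not operate here (the Class D Approval is not current), so (o) stands. (e) is therefore removed.

No — exception (c) applies; Cora is not required to file Form RP-2.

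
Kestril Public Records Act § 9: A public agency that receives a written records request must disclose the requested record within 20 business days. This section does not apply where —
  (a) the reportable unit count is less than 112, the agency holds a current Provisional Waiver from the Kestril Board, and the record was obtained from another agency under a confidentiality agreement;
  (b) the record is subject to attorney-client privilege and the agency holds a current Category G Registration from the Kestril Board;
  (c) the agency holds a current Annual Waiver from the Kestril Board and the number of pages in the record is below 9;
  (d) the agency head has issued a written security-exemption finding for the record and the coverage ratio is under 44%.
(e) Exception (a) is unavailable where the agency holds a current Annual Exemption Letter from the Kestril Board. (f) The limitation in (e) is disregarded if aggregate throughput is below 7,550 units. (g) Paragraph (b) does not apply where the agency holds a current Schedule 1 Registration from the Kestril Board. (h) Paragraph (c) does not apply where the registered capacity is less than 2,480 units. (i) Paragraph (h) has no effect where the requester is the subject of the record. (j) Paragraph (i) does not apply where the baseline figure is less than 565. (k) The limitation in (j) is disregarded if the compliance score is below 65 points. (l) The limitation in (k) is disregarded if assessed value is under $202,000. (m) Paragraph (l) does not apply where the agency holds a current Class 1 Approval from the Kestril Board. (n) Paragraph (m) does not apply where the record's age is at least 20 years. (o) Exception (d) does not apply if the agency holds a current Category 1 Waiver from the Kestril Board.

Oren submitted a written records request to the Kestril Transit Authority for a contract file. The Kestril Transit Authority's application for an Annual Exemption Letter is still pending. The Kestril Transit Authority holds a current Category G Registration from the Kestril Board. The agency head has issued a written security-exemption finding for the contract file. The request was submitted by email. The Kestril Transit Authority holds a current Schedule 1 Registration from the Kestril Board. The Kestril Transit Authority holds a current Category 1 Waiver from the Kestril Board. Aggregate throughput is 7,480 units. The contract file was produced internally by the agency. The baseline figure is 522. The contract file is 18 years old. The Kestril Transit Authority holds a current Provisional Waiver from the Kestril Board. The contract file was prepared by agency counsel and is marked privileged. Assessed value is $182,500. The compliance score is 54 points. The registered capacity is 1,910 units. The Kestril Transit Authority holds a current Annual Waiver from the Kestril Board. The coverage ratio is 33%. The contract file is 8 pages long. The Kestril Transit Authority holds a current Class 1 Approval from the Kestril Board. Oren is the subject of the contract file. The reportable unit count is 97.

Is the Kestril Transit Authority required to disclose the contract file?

No — exception (c) applies; the Kestril Transit Authority is not required to disclose the contract file.

Exception (a) does not apply: the contract file was produced internally.
Exception (b) is satisfied on its face — the contract file is privileged; a current Category G Registration is held. But applying paragraph (g): (g) is triggered — a current Schedule 1 Registration is held. Exception (b) does not apply.
Exception (c) is satisfied on its face — a current Annual Waiver is held; the number of pages in the record is 8, below the 9 limit. Applying paragraphs (h)–(n): (h) would limit (c) — the registered capacity is 1,910 units, less than the 2,480 units limit — but (i) sets (h) aside: (i) is triggered — Oren is the subject of the contract file. (j) would limit (i) — the baseline figure is 522, less than the 565 limit — but (k) sets (j) aside: (k) is triggered — the compliance score is 54 points, below the 65 points limit. (l) would limit (k) — assessed value is $182,500, under the $202,000 limit — but (m) sets (l) aside: (m) is triggered — a current Class 1 Approval is held. (n) is not engaged (the record's age is 18 years, short of 20 years), so (m) stands. So (c) applies.
Exception (d): a written security-exemption finding has been issued; the coverage ratio is 33%, under the 44% limit — every condition holds. Turning to paragraph (o): (o) operates against (d): a current Category 1 Waiver is held. Exception (d) does not apply.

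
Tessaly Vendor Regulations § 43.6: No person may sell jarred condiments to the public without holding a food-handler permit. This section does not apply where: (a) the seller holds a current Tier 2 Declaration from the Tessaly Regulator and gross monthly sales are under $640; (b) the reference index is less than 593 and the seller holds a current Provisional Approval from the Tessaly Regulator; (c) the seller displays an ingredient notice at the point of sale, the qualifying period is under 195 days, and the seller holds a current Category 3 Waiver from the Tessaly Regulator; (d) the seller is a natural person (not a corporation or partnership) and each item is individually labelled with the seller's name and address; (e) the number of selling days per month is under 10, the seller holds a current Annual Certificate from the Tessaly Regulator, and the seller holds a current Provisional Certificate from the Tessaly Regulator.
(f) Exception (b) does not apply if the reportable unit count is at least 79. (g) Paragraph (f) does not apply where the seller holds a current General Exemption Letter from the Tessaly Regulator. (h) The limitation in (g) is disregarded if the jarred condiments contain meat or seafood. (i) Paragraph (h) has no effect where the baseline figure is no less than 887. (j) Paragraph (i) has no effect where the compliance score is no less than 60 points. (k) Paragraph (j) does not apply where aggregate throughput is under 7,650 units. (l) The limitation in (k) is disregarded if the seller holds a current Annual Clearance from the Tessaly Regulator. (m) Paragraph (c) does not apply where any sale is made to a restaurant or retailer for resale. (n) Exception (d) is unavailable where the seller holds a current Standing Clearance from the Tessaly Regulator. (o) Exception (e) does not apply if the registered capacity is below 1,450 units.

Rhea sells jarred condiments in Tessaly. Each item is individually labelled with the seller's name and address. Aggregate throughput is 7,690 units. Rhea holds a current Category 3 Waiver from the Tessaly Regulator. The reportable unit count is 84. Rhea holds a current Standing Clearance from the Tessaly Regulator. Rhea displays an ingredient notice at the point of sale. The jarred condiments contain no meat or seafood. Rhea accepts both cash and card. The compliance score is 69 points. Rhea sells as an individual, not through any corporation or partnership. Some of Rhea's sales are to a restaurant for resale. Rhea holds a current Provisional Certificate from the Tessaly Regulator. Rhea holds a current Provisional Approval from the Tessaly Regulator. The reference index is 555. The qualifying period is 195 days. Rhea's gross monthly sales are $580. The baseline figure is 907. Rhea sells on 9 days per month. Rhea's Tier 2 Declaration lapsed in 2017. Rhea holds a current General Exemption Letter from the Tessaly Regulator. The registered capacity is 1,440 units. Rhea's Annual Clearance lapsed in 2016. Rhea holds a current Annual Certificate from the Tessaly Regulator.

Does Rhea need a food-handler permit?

Exception (a) does not apply: no current Tier 2 Declaration is held.
All of (b)'s requirements are met (the reference index is 555, less than the 593 limit; a current Provisional Approval is held). Considering the limiting provisions: (f) applies (the reportable unit count is 84, meeting the 79 threshold), but is set aside by (g): (g) is triggered — a current General Exemption Letter is held. (h), which would lift (g), does not operate here — the jarred condiments contain no meat or seafood. So (b) applies.
Exception (c) fails — the qualifying period is 195 days, not under 195 days.
Exception (d): the seller is a natural person; items are individually labelled — every condition holds. However, paragraph (n) must be considered: (n) operates against (d): a current Standing Clearance is held. So (d) is unavailable.
Exception (e)'s conditions are all satisfied: the number of selling days per month is 9, under the 10 limit; a current Annual Certificate is held; a current Provisional Certificate is held. But: (o) operates — the registered capacity is 1,440 units, below the 1,450 units limit. (e) is therefore removed.

No — exception (b) applies; Rhea is not required to hold a food-handler permit.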